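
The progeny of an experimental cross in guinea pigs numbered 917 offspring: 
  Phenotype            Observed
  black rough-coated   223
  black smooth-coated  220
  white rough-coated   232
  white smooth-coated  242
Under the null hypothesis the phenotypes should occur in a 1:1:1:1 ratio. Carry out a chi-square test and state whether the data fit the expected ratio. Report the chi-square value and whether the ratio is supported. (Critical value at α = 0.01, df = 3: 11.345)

1.286; consistent

Total ratio parts = 4. Expected numbers out of 917:
  black rough-coated: 917 × 1/4 = 229.25
  black smooth-coated: 917 × 1/4 = 229.25
  white rough-coated: 917 × 1/4 = 229.25
  white smooth-coated: 917 × 1/4 = 229.25
χ² = Σ (O − E)² / E
  black rough-coated: (223 − 229.25)² / 229.25 = 0.1704
  black smooth-coated: (220 − 229.25)² / 229.25 = 0.3732
  white rough-coated: (232 − 229.25)² / 229.25 = 0.0330
  white smooth-coated: (242 − 229.25)² / 229.25 = 0.7091
χ² = 0.1704 + 0.3732 + 0.0330 + 0.7091 = 1.2857 ≈ 1.286
Degrees of freedom = 4 − 1 = 3; critical value at α = 0.01 is 11.345.
Since 1.286 < 11.345, we fail to reject the null hypothesis — the data are consistent with the 1:1:1:1 ratio.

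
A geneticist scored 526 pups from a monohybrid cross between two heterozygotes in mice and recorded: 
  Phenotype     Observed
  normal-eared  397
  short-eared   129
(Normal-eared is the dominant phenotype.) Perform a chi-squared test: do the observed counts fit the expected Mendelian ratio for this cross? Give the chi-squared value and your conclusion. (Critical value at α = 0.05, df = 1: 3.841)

0.063; consistent

For a monohybrid cross between heterozygotes with complete dominance, the expected phenotypic ratio is 3:1.
Under the 3:1 hypothesis (Σ ratio = 4, N = 526):
  normal-eared: 526 × 3/4 = 394.5
  short-eared: 526 × 1/4 = 131.5
χ² = Σ (O − E)² / E
  normal-eared: (397 − 394.5)² / 394.5 = 0.0158
  short-eared: (129 − 131.5)² / 131.5 = 0.0475
χ² = 0.0158 + 0.0475 = 0.0633 ≈ 0.063
Degrees of freedom = 2 − 1 = 1; critical value at α = 0.05 is 3.841.
Since 0.063 < 3.841, we fail to reject the null hypothesis — the data are consistent with the 3:1 ratio.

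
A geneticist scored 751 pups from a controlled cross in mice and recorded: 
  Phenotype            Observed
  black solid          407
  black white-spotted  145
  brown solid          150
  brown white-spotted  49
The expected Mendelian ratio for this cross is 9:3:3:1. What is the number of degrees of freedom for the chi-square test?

3

A goodness-of-fit test with 4 phenotype classes has df = 4 − 1 = 3.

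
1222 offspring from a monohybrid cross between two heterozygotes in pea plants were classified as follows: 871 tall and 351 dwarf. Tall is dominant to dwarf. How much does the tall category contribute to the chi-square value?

For a monohybrid cross between heterozygotes with complete dominance, the expected phenotypic ratio is 3:1.
Expected counts for N = 1222 under a 3:1 ratio (total parts = 4):
  tall: 1222 × 3/4 = 916.5
  dwarf: 1222 × 1/4 = 305.5
Contribution of tall: (871 − 916.5)² / 916.5 = 2.2589

2.259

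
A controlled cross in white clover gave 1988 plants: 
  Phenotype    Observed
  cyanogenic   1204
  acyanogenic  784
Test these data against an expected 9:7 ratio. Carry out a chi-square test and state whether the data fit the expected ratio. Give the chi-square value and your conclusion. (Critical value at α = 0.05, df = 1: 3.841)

15.030; not consistent

Total ratio parts = 16. Expected numbers out of 1988:
  cyanogenic: 1988 × 9/16 = 1118.25
  acyanogenic: 1988 × 7/16 = 869.75
χ² = Σ (O − E)² / E
  cyanogenic: (1204 − 1118.25)² / 1118.25 = 6.5755
  acyanogenic: (784 − 869.75)² / 869.75 = 8.4542
χ² = 6.5755 + 8.4542 = 15.0297 ≈ 15.030
Degrees of freedom = 2 − 1 = 1; critical value at α = 0.05 is 3.841.
Since 15.030 > 3.841, we reject the null hypothesis — the data do not fit the 9:7 ratio.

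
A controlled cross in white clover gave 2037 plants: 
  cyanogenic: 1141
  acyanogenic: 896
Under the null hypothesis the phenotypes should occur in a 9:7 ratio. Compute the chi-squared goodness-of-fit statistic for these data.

Under the 9:7 hypothesis (Σ ratio = 16, N = 2037):
  cyanogenic: 2037 × 9/16 = 1145.8125
  acyanogenic: 2037 × 7/16 = 891.1875
χ² = Σ (O − E)² / E
  cyanogenic: (1141 − 1145.8125)² / 1145.8125 = 0.0202
  acyanogenic: (896 − 891.1875)² / 891.1875 = 0.0260
χ² = 0.0202 + 0.0260 = 0.0462 ≈ 0.046

0.046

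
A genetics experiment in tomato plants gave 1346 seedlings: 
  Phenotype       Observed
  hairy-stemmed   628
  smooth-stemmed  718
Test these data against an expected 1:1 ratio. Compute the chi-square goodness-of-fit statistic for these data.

6.018

Total ratio parts = 2. Expected numbers out of 1346:
  hairy-stemmed: 1346 × 1/2 = 673
  smooth-stemmed: 1346 × 1/2 = 673
χ² = Σ (O − E)² / E
  hairy-stemmed: (628 − 673)² / 673 = 3.0089
  smooth-stemmed: (718 − 673)² / 673 = 3.0089
χ² = 3.0089 + 3.0089 = 6.0178 ≈ 6.018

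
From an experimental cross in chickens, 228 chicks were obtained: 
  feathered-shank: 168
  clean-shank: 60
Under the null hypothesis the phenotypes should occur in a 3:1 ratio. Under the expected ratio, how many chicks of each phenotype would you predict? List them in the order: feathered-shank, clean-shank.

171, 57

Under the 3:1 hypothesis (Σ ratio = 4, N = 228):
  feathered-shank: 228 × 3/4 = 171
  clean-shank: 228 × 1/4 = 57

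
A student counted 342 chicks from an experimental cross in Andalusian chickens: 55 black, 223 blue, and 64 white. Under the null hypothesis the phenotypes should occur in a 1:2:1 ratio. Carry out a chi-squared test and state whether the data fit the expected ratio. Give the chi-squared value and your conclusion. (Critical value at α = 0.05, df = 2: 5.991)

32.099; not consistent

The 1:2:1 ratio has 4 parts, so with N = 342 the expected counts are:
  black: 342 × 1/4 = 85.5
  blue: 342 × 2/4 = 171
  white: 342 × 1/4 = 85.5
χ² = Σ (O − E)² / E
  black: (55 − 85.5)² / 85.5 = 10.8801
  blue: (223 − 171)² / 171 = 15.8129
  white: (64 − 85.5)² / 85.5 = 5.4064
χ² = 10.8801 + 15.8129 + 5.4064 = 32.0994 ≈ 32.099
Degrees of freedom = 3 − 1 = 2; critical value at α = 0.05 is 5.991.
Since 32.099 > 5.991, we reject the null hypothesis — the data do not fit the 1:2:1 ratio.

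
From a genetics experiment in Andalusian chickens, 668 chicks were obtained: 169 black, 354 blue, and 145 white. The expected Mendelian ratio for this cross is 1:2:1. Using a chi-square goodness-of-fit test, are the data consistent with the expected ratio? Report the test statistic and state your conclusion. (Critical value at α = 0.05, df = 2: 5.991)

4.120; consistent

Expected counts for N = 668 under a 1:2:1 ratio (total parts = 4):
  black: 668 × 1/4 = 167
  blue: 668 × 2/4 = 334
  white: 668 × 1/4 = 167
χ² = Σ (O − E)² / E
  black: (169 − 167)² / 167 = 0.0240
  blue: (354 − 334)² / 334 = 1.1976
  white: (145 − 167)² / 167 = 2.8982
χ² = 0.0240 + 1.1976 + 2.8982 = 4.1198 ≈ 4.120
Degrees of freedom = 3 − 1 = 2; critical value at α = 0.05 is 5.991.
Since 4.120 < 5.991, we fail to reject the null hypothesis — the data are consistent with the 1:2:1 ratio.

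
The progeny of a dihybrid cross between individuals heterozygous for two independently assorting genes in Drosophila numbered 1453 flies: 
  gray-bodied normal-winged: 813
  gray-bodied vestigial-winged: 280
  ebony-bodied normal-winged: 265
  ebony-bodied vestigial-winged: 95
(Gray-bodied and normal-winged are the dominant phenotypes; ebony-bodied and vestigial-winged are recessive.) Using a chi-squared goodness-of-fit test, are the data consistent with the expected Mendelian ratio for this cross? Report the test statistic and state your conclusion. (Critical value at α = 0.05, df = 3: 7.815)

0.629; consistent

A dihybrid F₂ with independent assortment and complete dominance at both loci gives a 9:3:3:1 phenotypic ratio.
The 9:3:3:1 ratio has 16 parts, so with N = 1453 the expected counts are:
  gray-bodied normal-winged: 1453 × 9/16 = 817.3125
  gray-bodied vestigial-winged: 1453 × 3/16 = 272.4375
  ebony-bodied normal-winged: 1453 × 3/16 = 272.4375
  ebony-bodied vestigial-winged: 1453 × 1/16 = 90.8125
χ² = Σ (O − E)² / E
  gray-bodied normal-winged: (813 − 817.3125)² / 817.3125 = 0.0228
  gray-bodied vestigial-winged: (280 − 272.4375)² / 272.4375 = 0.2099
  ebony-bodied normal-winged: (265 − 272.4375)² / 272.4375 = 0.2030
  ebony-bodied vestigial-winged: (95 − 90.8125)² / 90.8125 = 0.1931
χ² = 0.0228 + 0.2099 + 0.2030 + 0.1931 = 0.6288 ≈ 0.629
Degrees of freedom = 4 − 1 = 3; critical value at α = 0.05 is 7.815.
Since 0.629 < 7.815, we fail to reject the null hypothesis — the data are consistent with the 9:3:3:1 ratio.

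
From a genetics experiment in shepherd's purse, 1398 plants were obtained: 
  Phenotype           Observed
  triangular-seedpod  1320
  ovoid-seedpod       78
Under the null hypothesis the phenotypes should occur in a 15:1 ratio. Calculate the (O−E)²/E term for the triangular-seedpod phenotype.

Expected counts for N = 1398 under a 15:1 ratio (total parts = 16):
  triangular-seedpod: 1398 × 15/16 = 1310.625
  ovoid-seedpod: 1398 × 1/16 = 87.375
Contribution of triangular-seedpod: (1320 − 1310.625)² / 1310.625 = 0.0671

0.067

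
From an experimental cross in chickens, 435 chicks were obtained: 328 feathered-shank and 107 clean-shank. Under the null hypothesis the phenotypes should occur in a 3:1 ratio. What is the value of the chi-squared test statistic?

Expected counts for N = 435 under a 3:1 ratio (total parts = 4):
  feathered-shank: 435 × 3/4 = 326.25
  clean-shank: 435 × 1/4 = 108.75
χ² = Σ (O − E)² / E
  feathered-shank: (328 − 326.25)² / 326.25 = 0.0094
  clean-shank: (107 − 108.75)² / 108.75 = 0.0282
χ² = 0.0094 + 0.0282 = 0.0376 ≈ 0.038

0.038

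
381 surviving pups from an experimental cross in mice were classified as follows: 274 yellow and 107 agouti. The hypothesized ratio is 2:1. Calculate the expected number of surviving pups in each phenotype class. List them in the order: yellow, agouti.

254, 127

Total ratio parts = 3. Expected numbers out of 381:
  yellow: 381 × 2/3 = 254
  agouti: 381 × 1/3 = 127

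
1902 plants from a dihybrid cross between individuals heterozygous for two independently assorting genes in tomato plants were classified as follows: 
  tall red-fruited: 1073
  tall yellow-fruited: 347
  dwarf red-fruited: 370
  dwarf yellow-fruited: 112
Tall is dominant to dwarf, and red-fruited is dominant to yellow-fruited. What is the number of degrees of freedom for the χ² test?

A dihybrid F₂ with independent assortment and complete dominance at both loci gives a 9:3:3:1 phenotypic ratio.
A goodness-of-fit test with 4 phenotype classes has df = 4 − 1 = 3.

3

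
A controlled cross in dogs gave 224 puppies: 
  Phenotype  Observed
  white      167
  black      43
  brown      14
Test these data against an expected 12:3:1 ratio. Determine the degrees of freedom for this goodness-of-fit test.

2

A goodness-of-fit test with 3 phenotype classes has df = 3 − 1 = 2.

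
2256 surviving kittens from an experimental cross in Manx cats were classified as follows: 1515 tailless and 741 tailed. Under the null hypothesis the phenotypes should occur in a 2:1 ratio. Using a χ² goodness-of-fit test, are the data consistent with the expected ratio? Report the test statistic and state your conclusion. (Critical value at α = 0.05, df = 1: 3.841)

0.241; consistent

Under the 2:1 hypothesis (Σ ratio = 3, N = 2256):
  tailless: 2256 × 2/3 = 1504
  tailed: 2256 × 1/3 = 752
χ² = Σ (O − E)² / E
  tailless: (1515 − 1504)² / 1504 = 0.0805
  tailed: (741 − 752)² / 752 = 0.1609
χ² = 0.0805 + 0.1609 = 0.2414 ≈ 0.241
Degrees of freedom = 2 − 1 = 1; critical value at α = 0.05 is 3.841.
Since 0.241 < 3.841, we fail to reject the null hypothesis — the data are consistent with the 2:1 ratio.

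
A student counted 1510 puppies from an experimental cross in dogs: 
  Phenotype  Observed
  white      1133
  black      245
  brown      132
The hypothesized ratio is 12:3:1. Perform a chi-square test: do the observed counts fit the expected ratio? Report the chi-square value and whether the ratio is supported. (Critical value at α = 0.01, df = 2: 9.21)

20.134; not consistent

Total ratio parts = 16. Expected numbers out of 1510:
  white: 1510 × 12/16 = 1132.5
  black: 1510 × 3/16 = 283.125
  brown: 1510 × 1/16 = 94.375
χ² = Σ (O − E)² / E
  white: (1133 − 1132.5)² / 1132.5 = 0.0002
  black: (245 − 283.125)² / 283.125 = 5.1338
  brown: (132 − 94.375)² / 94.375 = 15.0002
χ² = 0.0002 + 5.1338 + 15.0002 = 20.1342 ≈ 20.134
Degrees of freedom = 3 − 1 = 2; critical value at α = 0.01 is 9.21.
Since 20.134 > 9.21, we reject the null hypothesis — the data do not fit the 12:3:1 ratio.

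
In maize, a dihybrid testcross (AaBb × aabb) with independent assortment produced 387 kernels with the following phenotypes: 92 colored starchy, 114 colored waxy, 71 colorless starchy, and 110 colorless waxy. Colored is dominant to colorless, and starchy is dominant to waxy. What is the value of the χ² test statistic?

11.977

A dihybrid testcross with independent assortment gives a 1:1:1:1 ratio.
Under the 1:1:1:1 hypothesis (Σ ratio = 4, N = 387):
  colored starchy: 387 × 1/4 = 96.75
  colored waxy: 387 × 1/4 = 96.75
  colorless starchy: 387 × 1/4 = 96.75
  colorless waxy: 387 × 1/4 = 96.75
χ² = Σ (O − E)² / E
  colored starchy: (92 − 96.75)² / 96.75 = 0.2332
  colored waxy: (114 − 96.75)² / 96.75 = 3.0756
  colorless starchy: (71 − 96.75)² / 96.75 = 6.8534
  colorless waxy: (110 − 96.75)² / 96.75 = 1.8146
χ² = 0.2332 + 3.0756 + 6.8534 + 1.8146 = 11.9768 ≈ 11.977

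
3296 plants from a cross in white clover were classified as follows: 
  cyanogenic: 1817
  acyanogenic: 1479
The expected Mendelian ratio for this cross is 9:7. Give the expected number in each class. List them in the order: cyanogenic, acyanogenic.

Expected counts for N = 3296 under a 9:7 ratio (total parts = 16):
  cyanogenic: 3296 × 9/16 = 1854
  acyanogenic: 3296 × 7/16 = 1442

1854, 1442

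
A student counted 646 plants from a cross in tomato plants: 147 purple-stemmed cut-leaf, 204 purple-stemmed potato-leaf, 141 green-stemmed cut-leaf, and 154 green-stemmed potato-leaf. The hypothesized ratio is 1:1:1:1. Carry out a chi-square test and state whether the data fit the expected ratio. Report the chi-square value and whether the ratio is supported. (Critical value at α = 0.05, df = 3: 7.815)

Expected counts for N = 646 under a 1:1:1:1 ratio (total parts = 4):
  purple-stemmed cut-leaf: 646 × 1/4 = 161.5
  purple-stemmed potato-leaf: 646 × 1/4 = 161.5
  green-stemmed cut-leaf: 646 × 1/4 = 161.5
  green-stemmed potato-leaf: 646 × 1/4 = 161.5
χ² = Σ (O − E)² / E
  purple-stemmed cut-leaf: (147 − 161.5)² / 161.5 = 1.3019
  purple-stemmed potato-leaf: (204 − 161.5)² / 161.5 = 11.1842
  green-stemmed cut-leaf: (141 − 161.5)² / 161.5 = 2.6022
  green-stemmed potato-leaf: (154 − 161.5)² / 161.5 = 0.3483
χ² = 1.3019 + 11.1842 + 2.6022 + 0.3483 = 15.4366 ≈ 15.437
Degrees of freedom = 4 − 1 = 3; critical value at α = 0.05 is 7.815.
Since 15.437 > 7.815, we reject the null hypothesis — the data do not fit the 1:1:1:1 ratio.

15.437; not consistent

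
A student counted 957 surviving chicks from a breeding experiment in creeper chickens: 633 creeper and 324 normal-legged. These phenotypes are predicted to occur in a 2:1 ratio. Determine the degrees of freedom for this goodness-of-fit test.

1

A goodness-of-fit test with 2 phenotype classes has df = 2 − 1 = 1.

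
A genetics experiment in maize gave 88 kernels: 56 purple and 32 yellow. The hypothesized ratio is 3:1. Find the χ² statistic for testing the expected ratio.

Under the 3:1 hypothesis (Σ ratio = 4, N = 88):
  purple: 88 × 3/4 = 66
  yellow: 88 × 1/4 = 22
χ² = Σ (O − E)² / E
  purple: (56 − 66)² / 66 = 1.5152
  yellow: (32 − 22)² / 22 = 4.5455
χ² = 1.5152 + 4.5455 = 6.0607 ≈ 6.061

6.061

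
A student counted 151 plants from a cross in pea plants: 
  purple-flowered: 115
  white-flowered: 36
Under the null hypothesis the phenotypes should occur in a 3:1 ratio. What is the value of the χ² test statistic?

0.108

Under the 3:1 hypothesis (Σ ratio = 4, N = 151):
  purple-flowered: 151 × 3/4 = 113.25
  white-flowered: 151 × 1/4 = 37.75
χ² = Σ (O − E)² / E
  purple-flowered: (115 − 113.25)² / 113.25 = 0.0270
  white-flowered: (36 − 37.75)² / 37.75 = 0.0811
χ² = 0.0270 + 0.0811 = 0.1081 ≈ 0.108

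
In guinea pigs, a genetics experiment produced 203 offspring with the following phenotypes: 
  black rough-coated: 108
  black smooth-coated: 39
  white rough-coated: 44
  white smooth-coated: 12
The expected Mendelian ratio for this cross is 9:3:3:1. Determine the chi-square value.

Under the 9:3:3:1 hypothesis (Σ ratio = 16, N = 203):
  black rough-coated: 203 × 9/16 = 114.1875
  black smooth-coated: 203 × 3/16 = 38.0625
  white rough-coated: 203 × 3/16 = 38.0625
  white smooth-coated: 203 × 1/16 = 12.6875
χ² = Σ (O − E)² / E
  black rough-coated: (108 − 114.1875)² / 114.1875 = 0.3353
  black smooth-coated: (39 − 38.0625)² / 38.0625 = 0.0231
  white rough-coated: (44 − 38.0625)² / 38.0625 = 0.9262
  white smooth-coated: (12 − 12.6875)² / 12.6875 = 0.0373
χ² = 0.3353 + 0.0231 + 0.9262 + 0.0373 = 1.3219 ≈ 1.322

1.322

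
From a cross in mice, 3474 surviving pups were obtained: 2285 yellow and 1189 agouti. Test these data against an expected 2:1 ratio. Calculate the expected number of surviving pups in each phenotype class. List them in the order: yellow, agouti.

2316, 1158

Total ratio parts = 3. Expected numbers out of 3474:
  yellow: 3474 × 2/3 = 2316
  agouti: 3474 × 1/3 = 1158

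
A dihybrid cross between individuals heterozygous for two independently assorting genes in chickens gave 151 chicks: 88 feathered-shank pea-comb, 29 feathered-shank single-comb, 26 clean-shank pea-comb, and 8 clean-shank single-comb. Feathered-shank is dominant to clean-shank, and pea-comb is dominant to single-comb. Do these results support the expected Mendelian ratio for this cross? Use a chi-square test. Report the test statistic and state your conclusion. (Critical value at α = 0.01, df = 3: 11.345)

0.535; consistent

A dihybrid F₂ with independent assortment and complete dominance at both loci gives a 9:3:3:1 phenotypic ratio.
The 9:3:3:1 ratio has 16 parts, so with N = 151 the expected counts are:
  feathered-shank pea-comb: 151 × 9/16 = 84.9375
  feathered-shank single-comb: 151 × 3/16 = 28.3125
  clean-shank pea-comb: 151 × 3/16 = 28.3125
  clean-shank single-comb: 151 × 1/16 = 9.4375
χ² = Σ (O − E)² / E
  feathered-shank pea-comb: (88 − 84.9375)² / 84.9375 = 0.1104
  feathered-shank single-comb: (29 − 28.3125)² / 28.3125 = 0.0167
  clean-shank pea-comb: (26 − 28.3125)² / 28.3125 = 0.1889
  clean-shank single-comb: (8 − 9.4375)² / 9.4375 = 0.2190
χ² = 0.1104 + 0.0167 + 0.1889 + 0.2190 = 0.535
Degrees of freedom = 4 − 1 = 3; critical value at α = 0.01 is 11.345.
Since 0.535 < 11.345, we fail to reject the null hypothesis — the data are consistent with the 9:3:3:1 ratio.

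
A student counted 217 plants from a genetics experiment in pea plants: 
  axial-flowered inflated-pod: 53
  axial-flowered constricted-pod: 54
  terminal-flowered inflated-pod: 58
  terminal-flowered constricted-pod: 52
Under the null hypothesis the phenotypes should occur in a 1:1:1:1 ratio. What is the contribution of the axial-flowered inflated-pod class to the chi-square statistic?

Expected counts for N = 217 under a 1:1:1:1 ratio (total parts = 4):
  axial-flowered inflated-pod: 217 × 1/4 = 54.25
  axial-flowered constricted-pod: 217 × 1/4 = 54.25
  terminal-flowered inflated-pod: 217 × 1/4 = 54.25
  terminal-flowered constricted-pod: 217 × 1/4 = 54.25
Contribution of axial-flowered inflated-pod: (53 − 54.25)² / 54.25 = 0.0288

0.029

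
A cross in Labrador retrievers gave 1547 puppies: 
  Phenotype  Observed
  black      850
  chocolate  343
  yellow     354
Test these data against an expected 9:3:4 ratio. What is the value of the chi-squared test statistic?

12.903

The 9:3:4 ratio has 16 parts, so with N = 1547 the expected counts are:
  black: 1547 × 9/16 = 870.1875
  chocolate: 1547 × 3/16 = 290.0625
  yellow: 1547 × 4/16 = 386.75
χ² = Σ (O − E)² / E
  black: (850 − 870.1875)² / 870.1875 = 0.4683
  chocolate: (343 − 290.0625)² / 290.0625 = 9.6613
  yellow: (354 − 386.75)² / 386.75 = 2.7733
χ² = 0.4683 + 9.6613 + 2.7733 = 12.9029 ≈ 12.903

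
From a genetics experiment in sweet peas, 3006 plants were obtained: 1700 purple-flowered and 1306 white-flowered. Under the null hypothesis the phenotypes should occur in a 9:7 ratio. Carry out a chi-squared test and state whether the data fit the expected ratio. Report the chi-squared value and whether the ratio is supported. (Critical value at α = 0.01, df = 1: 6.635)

The 9:7 ratio has 16 parts, so with N = 3006 the expected counts are:
  purple-flowered: 3006 × 9/16 = 1690.875
  white-flowered: 3006 × 7/16 = 1315.125
χ² = Σ (O − E)² / E
  purple-flowered: (1700 − 1690.875)² / 1690.875 = 0.0492
  white-flowered: (1306 − 1315.125)² / 1315.125 = 0.0633
χ² = 0.0492 + 0.0633 = 0.1125 ≈ 0.113
Degrees of freedom = 2 − 1 = 1; critical value at α = 0.01 is 6.635.
Since 0.113 < 6.635, we fail to reject the null hypothesis — the data are consistent with the 9:7 ratio.

0.113; consistent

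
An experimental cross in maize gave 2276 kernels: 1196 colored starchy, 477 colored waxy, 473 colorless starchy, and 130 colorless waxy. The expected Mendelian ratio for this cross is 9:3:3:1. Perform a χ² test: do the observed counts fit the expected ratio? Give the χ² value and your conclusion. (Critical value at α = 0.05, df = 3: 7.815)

Total ratio parts = 16. Expected numbers out of 2276:
  colored starchy: 2276 × 9/16 = 1280.25
  colored waxy: 2276 × 3/16 = 426.75
  colorless starchy: 2276 × 3/16 = 426.75
  colorless waxy: 2276 × 1/16 = 142.25
χ² = Σ (O − E)² / E
  colored starchy: (1196 − 1280.25)² / 1280.25 = 5.5443
  colored waxy: (477 − 426.75)² / 426.75 = 5.9170
  colorless starchy: (473 − 426.75)² / 426.75 = 5.0124
  colorless waxy: (130 − 142.25)² / 142.25 = 1.0549
χ² = 5.5443 + 5.9170 + 5.0124 + 1.0549 = 17.5286 ≈ 17.529
Degrees of freedom = 4 − 1 = 3; critical value at α = 0.05 is 7.815.
Since 17.529 > 7.815, we reject the null hypothesis — the data do not fit the 9:3:3:1 ratio.

17.529; not consistent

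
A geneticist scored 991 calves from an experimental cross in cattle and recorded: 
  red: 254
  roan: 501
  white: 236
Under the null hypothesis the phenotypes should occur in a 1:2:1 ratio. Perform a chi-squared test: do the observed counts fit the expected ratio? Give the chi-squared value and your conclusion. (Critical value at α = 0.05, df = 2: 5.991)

0.776; consistent

Expected counts for N = 991 under a 1:2:1 ratio (total parts = 4):
  red: 991 × 1/4 = 247.75
  roan: 991 × 2/4 = 495.5
  white: 991 × 1/4 = 247.75
χ² = Σ (O − E)² / E
  red: (254 − 247.75)² / 247.75 = 0.1577
  roan: (501 − 495.5)² / 495.5 = 0.0610
  white: (236 − 247.75)² / 247.75 = 0.5573
χ² = 0.1577 + 0.0610 + 0.5573 = 0.776
Degrees of freedom = 3 − 1 = 2; critical value at α = 0.05 is 5.991.
Since 0.776 < 5.991, we fail to reject the null hypothesis — the data are consistent with the 1:2:1 ratio.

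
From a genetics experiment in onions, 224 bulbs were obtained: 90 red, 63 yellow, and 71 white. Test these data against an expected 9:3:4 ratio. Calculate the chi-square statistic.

Under the 9:3:4 hypothesis (Σ ratio = 16, N = 224):
  red: 224 × 9/16 = 126
  yellow: 224 × 3/16 = 42
  white: 224 × 4/16 = 56
χ² = Σ (O − E)² / E
  red: (90 − 126)² / 126 = 10.2857
  yellow: (63 − 42)² / 42 = 10.5000
  white: (71 − 56)² / 56 = 4.0179
χ² = 10.2857 + 10.5000 + 4.0179 = 24.8036 ≈ 24.804

24.804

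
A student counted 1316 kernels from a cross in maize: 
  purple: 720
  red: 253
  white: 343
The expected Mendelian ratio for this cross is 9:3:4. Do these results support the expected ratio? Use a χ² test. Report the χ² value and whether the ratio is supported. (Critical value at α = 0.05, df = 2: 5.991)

Total ratio parts = 16. Expected numbers out of 1316:
  purple: 1316 × 9/16 = 740.25
  red: 1316 × 3/16 = 246.75
  white: 1316 × 4/16 = 329
χ² = Σ (O − E)² / E
  purple: (720 − 740.25)² / 740.25 = 0.5540
  red: (253 − 246.75)² / 246.75 = 0.1583
  white: (343 − 329)² / 329 = 0.5957
χ² = 0.5540 + 0.1583 + 0.5957 = 1.308
Degrees of freedom = 3 − 1 = 2; critical value at α = 0.05 is 5.991.
Since 1.308 < 5.991, we fail to reject the null hypothesis — the data are consistent with the 9:3:4 ratio.

1.308; consistent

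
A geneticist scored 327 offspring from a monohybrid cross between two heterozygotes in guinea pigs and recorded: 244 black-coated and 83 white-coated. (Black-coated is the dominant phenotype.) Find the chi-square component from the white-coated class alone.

0.019

For a monohybrid cross between heterozygotes with complete dominance, the expected phenotypic ratio is 3:1.
Under the 3:1 hypothesis (Σ ratio = 4, N = 327):
  black-coated: 327 × 3/4 = 245.25
  white-coated: 327 × 1/4 = 81.75
Contribution of white-coated: (83 − 81.75)² / 81.75 = 0.0191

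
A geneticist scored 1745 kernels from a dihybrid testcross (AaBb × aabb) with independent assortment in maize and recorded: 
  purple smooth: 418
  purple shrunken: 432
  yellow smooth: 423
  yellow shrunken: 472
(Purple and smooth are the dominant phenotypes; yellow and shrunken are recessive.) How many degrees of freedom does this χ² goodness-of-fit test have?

3

A dihybrid testcross with independent assortment gives a 1:1:1:1 ratio.
A goodness-of-fit test with 4 phenotype classes has df = 4 − 1 = 3.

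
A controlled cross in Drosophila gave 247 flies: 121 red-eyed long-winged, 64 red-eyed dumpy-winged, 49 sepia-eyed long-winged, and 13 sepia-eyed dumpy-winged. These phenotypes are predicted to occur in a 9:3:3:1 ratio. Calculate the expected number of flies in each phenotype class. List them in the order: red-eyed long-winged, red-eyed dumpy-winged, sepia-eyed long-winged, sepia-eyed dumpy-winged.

138.9375, 46.3125, 46.3125, 15.4375

Under the 9:3:3:1 hypothesis (Σ ratio = 16, N = 247):
  red-eyed long-winged: 247 × 9/16 = 138.9375
  red-eyed dumpy-winged: 247 × 3/16 = 46.3125
  sepia-eyed long-winged: 247 × 3/16 = 46.3125
  sepia-eyed dumpy-winged: 247 × 1/16 = 15.4375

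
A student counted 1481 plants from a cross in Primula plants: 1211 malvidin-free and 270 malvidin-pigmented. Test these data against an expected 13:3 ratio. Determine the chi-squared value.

0.262

The 13:3 ratio has 16 parts, so with N = 1481 the expected counts are:
  malvidin-free: 1481 × 13/16 = 1203.3125
  malvidin-pigmented: 1481 × 3/16 = 277.6875
χ² = Σ (O − E)² / E
  malvidin-free: (1211 − 1203.3125)² / 1203.3125 = 0.0491
  malvidin-pigmented: (270 − 277.6875)² / 277.6875 = 0.2128
χ² = 0.0491 + 0.2128 = 0.2619 ≈ 0.262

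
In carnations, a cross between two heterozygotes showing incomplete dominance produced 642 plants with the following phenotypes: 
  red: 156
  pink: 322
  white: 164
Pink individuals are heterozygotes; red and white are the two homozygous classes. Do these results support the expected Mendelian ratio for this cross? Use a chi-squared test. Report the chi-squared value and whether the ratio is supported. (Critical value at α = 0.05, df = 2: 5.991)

0.206; consistent

With incomplete dominance, a heterozygote × heterozygote cross gives a 1:2:1 phenotypic ratio.
Expected counts for N = 642 under a 1:2:1 ratio (total parts = 4):
  red: 642 × 1/4 = 160.5
  pink: 642 × 2/4 = 321
  white: 642 × 1/4 = 160.5
χ² = Σ (O − E)² / E
  red: (156 − 160.5)² / 160.5 = 0.1262
  pink: (322 − 321)² / 321 = 0.0031
  white: (164 − 160.5)² / 160.5 = 0.0763
χ² = 0.1262 + 0.0031 + 0.0763 = 0.2056 ≈ 0.206
Degrees of freedom = 3 − 1 = 2; critical value at α = 0.05 is 5.991.
Since 0.206 < 5.991, we fail to reject the null hypothesis — the data are consistent with the 1:2:1 ratio.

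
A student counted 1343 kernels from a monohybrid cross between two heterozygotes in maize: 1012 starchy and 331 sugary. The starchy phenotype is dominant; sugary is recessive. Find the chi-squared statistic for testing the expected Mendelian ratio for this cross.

For a monohybrid cross between heterozygotes with complete dominance, the expected phenotypic ratio is 3:1.
The 3:1 ratio has 4 parts, so with N = 1343 the expected counts are:
  starchy: 1343 × 3/4 = 1007.25
  sugary: 1343 × 1/4 = 335.75
χ² = Σ (O − E)² / E
  starchy: (1012 − 1007.25)² / 1007.25 = 0.0224
  sugary: (331 − 335.75)² / 335.75 = 0.0672
χ² = 0.0224 + 0.0672 = 0.0896 ≈ 0.090

0.090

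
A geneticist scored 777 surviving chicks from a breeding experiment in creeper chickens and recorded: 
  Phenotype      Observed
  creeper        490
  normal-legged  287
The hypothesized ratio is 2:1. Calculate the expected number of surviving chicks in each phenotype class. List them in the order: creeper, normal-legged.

Expected counts for N = 777 under a 2:1 ratio (total parts = 3):
  creeper: 777 × 2/3 = 518
  normal-legged: 777 × 1/3 = 259

518, 259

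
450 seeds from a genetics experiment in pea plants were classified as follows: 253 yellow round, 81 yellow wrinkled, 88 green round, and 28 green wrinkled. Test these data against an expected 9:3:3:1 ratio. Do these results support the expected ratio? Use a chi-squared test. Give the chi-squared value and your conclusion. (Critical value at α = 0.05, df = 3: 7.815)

0.291; consistent

Expected counts for N = 450 under a 9:3:3:1 ratio (total parts = 16):
  yellow round: 450 × 9/16 = 253.125
  yellow wrinkled: 450 × 3/16 = 84.375
  green round: 450 × 3/16 = 84.375
  green wrinkled: 450 × 1/16 = 28.125
χ² = Σ (O − E)² / E
  yellow round: (253 − 253.125)² / 253.125 = 0.0001
  yellow wrinkled: (81 − 84.375)² / 84.375 = 0.1350
  green round: (88 − 84.375)² / 84.375 = 0.1557
  green wrinkled: (28 − 28.125)² / 28.125 = 0.0006
χ² = 0.0001 + 0.1350 + 0.1557 + 0.0006 = 0.2914 ≈ 0.291
Degrees of freedom = 4 − 1 = 3; critical value at α = 0.05 is 7.815.
Since 0.291 < 7.815, we fail to reject the null hypothesis — the data are consistent with the 9:3:3:1 ratio.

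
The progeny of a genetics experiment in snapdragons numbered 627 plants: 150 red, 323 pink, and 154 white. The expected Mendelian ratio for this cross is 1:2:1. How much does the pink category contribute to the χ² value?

0.288

Total ratio parts = 4. Expected numbers out of 627:
  red: 627 × 1/4 = 156.75
  pink: 627 × 2/4 = 313.5
  white: 627 × 1/4 = 156.75
Contribution of pink: (323 − 313.5)² / 313.5 = 0.2879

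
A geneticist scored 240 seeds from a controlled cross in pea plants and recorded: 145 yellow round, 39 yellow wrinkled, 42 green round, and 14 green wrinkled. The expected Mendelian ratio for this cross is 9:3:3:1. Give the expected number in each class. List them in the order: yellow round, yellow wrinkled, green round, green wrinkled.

135, 45, 45, 15

The 9:3:3:1 ratio has 16 parts, so with N = 240 the expected counts are:
  yellow round: 240 × 9/16 = 135
  yellow wrinkled: 240 × 3/16 = 45
  green round: 240 × 3/16 = 45
  green wrinkled: 240 × 1/16 = 15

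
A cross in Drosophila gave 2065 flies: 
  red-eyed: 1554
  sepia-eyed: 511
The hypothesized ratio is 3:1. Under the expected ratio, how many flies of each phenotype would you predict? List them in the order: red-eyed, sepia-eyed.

1548.75, 516.25

Expected counts for N = 2065 under a 3:1 ratio (total parts = 4):
  red-eyed: 2065 × 3/4 = 1548.75
  sepia-eyed: 2065 × 1/4 = 516.25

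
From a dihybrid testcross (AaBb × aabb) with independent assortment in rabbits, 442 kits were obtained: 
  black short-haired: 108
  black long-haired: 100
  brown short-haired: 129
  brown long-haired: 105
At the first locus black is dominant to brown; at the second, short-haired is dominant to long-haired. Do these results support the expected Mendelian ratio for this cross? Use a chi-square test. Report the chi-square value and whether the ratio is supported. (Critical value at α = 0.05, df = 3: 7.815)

A dihybrid testcross with independent assortment gives a 1:1:1:1 ratio.
The 1:1:1:1 ratio has 4 parts, so with N = 442 the expected counts are:
  black short-haired: 442 × 1/4 = 110.5
  black long-haired: 442 × 1/4 = 110.5
  brown short-haired: 442 × 1/4 = 110.5
  brown long-haired: 442 × 1/4 = 110.5
χ² = Σ (O − E)² / E
  black short-haired: (108 − 110.5)² / 110.5 = 0.0566
  black long-haired: (100 − 110.5)² / 110.5 = 0.9977
  brown short-haired: (129 − 110.5)² / 110.5 = 3.0973
  brown long-haired: (105 − 110.5)² / 110.5 = 0.2738
χ² = 0.0566 + 0.9977 + 3.0973 + 0.2738 = 4.4254 ≈ 4.425
Degrees of freedom = 4 − 1 = 3; critical value at α = 0.05 is 7.815.
Since 4.425 < 7.815, we fail to reject the null hypothesis — the data are consistent with the 1:1:1:1 ratio.

4.425; consistent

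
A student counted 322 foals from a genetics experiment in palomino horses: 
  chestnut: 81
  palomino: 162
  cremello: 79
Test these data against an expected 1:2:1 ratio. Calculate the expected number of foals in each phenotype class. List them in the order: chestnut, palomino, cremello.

The 1:2:1 ratio has 4 parts, so with N = 322 the expected counts are:
  chestnut: 322 × 1/4 = 80.5
  palomino: 322 × 2/4 = 161
  cremello: 322 × 1/4 = 80.5

80.5, 161, 80.5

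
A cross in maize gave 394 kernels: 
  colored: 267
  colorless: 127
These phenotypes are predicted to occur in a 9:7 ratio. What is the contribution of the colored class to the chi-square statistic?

Expected counts for N = 394 under a 9:7 ratio (total parts = 16):
  colored: 394 × 9/16 = 221.625
  colorless: 394 × 7/16 = 172.375
Contribution of colored: (267 − 221.625)² / 221.625 = 9.2900

9.290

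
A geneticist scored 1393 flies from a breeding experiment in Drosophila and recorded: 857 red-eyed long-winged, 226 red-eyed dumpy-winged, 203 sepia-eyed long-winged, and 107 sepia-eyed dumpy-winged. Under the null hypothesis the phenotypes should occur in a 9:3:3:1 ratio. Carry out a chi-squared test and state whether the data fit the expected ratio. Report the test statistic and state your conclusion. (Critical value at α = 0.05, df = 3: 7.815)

Total ratio parts = 16. Expected numbers out of 1393:
  red-eyed long-winged: 1393 × 9/16 = 783.5625
  red-eyed dumpy-winged: 1393 × 3/16 = 261.1875
  sepia-eyed long-winged: 1393 × 3/16 = 261.1875
  sepia-eyed dumpy-winged: 1393 × 1/16 = 87.0625
χ² = Σ (O − E)² / E
  red-eyed long-winged: (857 − 783.5625)² / 783.5625 = 6.8828
  red-eyed dumpy-winged: (226 − 261.1875)² / 261.1875 = 4.7405
  sepia-eyed long-winged: (203 − 261.1875)² / 261.1875 = 12.9630
  sepia-eyed dumpy-winged: (107 − 87.0625)² / 87.0625 = 4.5657
χ² = 6.8828 + 4.7405 + 12.9630 + 4.5657 = 29.152
Degrees of freedom = 4 − 1 = 3; critical value at α = 0.05 is 7.815.
Since 29.152 > 7.815, we reject the null hypothesis — the data do not fit the 9:3:3:1 ratio.

29.152; not consistent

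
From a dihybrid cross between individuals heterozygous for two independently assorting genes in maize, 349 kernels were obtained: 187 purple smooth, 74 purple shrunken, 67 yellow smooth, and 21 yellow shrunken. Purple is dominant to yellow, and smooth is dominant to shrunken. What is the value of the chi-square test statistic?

A dihybrid F₂ with independent assortment and complete dominance at both loci gives a 9:3:3:1 phenotypic ratio.
Total ratio parts = 16. Expected numbers out of 349:
  purple smooth: 349 × 9/16 = 196.3125
  purple shrunken: 349 × 3/16 = 65.4375
  yellow smooth: 349 × 3/16 = 65.4375
  yellow shrunken: 349 × 1/16 = 21.8125
χ² = Σ (O − E)² / E
  purple smooth: (187 − 196.3125)² / 196.3125 = 0.4418
  purple shrunken: (74 − 65.4375)² / 65.4375 = 1.1204
  yellow smooth: (67 − 65.4375)² / 65.4375 = 0.0373
  yellow shrunken: (21 − 21.8125)² / 21.8125 = 0.0303
χ² = 0.4418 + 1.1204 + 0.0373 + 0.0303 = 1.6298 ≈ 1.630

1.630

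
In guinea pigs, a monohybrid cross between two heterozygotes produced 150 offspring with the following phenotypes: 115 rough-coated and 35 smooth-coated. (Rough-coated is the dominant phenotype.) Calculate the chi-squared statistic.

0.222

For a monohybrid cross between heterozygotes with complete dominance, the expected phenotypic ratio is 3:1.
Total ratio parts = 4. Expected numbers out of 150:
  rough-coated: 150 × 3/4 = 112.5
  smooth-coated: 150 × 1/4 = 37.5
χ² = Σ (O − E)² / E
  rough-coated: (115 − 112.5)² / 112.5 = 0.0556
  smooth-coated: (35 − 37.5)² / 37.5 = 0.1667
χ² = 0.0556 + 0.1667 = 0.2223 ≈ 0.222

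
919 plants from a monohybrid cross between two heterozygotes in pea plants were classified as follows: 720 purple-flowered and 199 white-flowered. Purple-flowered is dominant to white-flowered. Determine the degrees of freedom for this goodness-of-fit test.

1

For a monohybrid cross between heterozygotes with complete dominance, the expected phenotypic ratio is 3:1.
A goodness-of-fit test with 2 phenotype classes has df = 2 − 1 = 1.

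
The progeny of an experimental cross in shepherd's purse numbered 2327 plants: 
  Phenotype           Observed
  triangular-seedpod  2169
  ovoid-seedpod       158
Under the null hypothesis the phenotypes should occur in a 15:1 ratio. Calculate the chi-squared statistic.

1.157

Total ratio parts = 16. Expected numbers out of 2327:
  triangular-seedpod: 2327 × 15/16 = 2181.5625
  ovoid-seedpod: 2327 × 1/16 = 145.4375
χ² = Σ (O − E)² / E
  triangular-seedpod: (2169 − 2181.5625)² / 2181.5625 = 0.0723
  ovoid-seedpod: (158 − 145.4375)² / 145.4375 = 1.0851
χ² = 0.0723 + 1.0851 = 1.1574 ≈ 1.157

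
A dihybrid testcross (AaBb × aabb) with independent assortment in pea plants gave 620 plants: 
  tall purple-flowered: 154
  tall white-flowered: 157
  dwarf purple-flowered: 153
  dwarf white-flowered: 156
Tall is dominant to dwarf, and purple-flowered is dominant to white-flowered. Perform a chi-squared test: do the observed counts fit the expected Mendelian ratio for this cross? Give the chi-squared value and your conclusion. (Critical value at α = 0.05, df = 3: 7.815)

0.065; consistent

A dihybrid testcross with independent assortment gives a 1:1:1:1 ratio.
Expected counts for N = 620 under a 1:1:1:1 ratio (total parts = 4):
  tall purple-flowered: 620 × 1/4 = 155
  tall white-flowered: 620 × 1/4 = 155
  dwarf purple-flowered: 620 × 1/4 = 155
  dwarf white-flowered: 620 × 1/4 = 155
χ² = Σ (O − E)² / E
  tall purple-flowered: (154 − 155)² / 155 = 0.0065
  tall white-flowered: (157 − 155)² / 155 = 0.0258
  dwarf purple-flowered: (153 − 155)² / 155 = 0.0258
  dwarf white-flowered: (156 − 155)² / 155 = 0.0065
χ² = 0.0065 + 0.0258 + 0.0258 + 0.0065 = 0.0646 ≈ 0.065
Degrees of freedom = 4 − 1 = 3; critical value at α = 0.05 is 7.815.
Since 0.065 < 7.815, we fail to reject the null hypothesis — the data are consistent with the 1:1:1:1 ratio.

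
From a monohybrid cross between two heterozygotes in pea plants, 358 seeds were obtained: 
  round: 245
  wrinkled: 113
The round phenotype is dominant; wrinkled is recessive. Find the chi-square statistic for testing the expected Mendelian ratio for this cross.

For a monohybrid cross between heterozygotes with complete dominance, the expected phenotypic ratio is 3:1.
Expected counts for N = 358 under a 3:1 ratio (total parts = 4):
  round: 358 × 3/4 = 268.5
  wrinkled: 358 × 1/4 = 89.5
χ² = Σ (O − E)² / E
  round: (245 − 268.5)² / 268.5 = 2.0568
  wrinkled: (113 − 89.5)² / 89.5 = 6.1704
χ² = 2.0568 + 6.1704 = 8.2272 ≈ 8.227

8.227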